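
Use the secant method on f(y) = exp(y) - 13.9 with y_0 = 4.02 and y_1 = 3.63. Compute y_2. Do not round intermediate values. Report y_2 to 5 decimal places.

f(y_0) = 41.801106, f(y_1) = 23.812817
y_2 = 3.630000 - (23.812817)·(3.630000 - 4.020000)/(23.812817 - (41.801106)) = 3.113720; f(y_2) = 8.604600

3.11372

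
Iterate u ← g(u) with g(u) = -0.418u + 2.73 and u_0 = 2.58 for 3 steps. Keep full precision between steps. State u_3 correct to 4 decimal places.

u_1 = g(2.580000) = 1.651560
u_2 = g(1.651560) = 2.039648
u_3 = g(2.039648) = 1.877427

1.8774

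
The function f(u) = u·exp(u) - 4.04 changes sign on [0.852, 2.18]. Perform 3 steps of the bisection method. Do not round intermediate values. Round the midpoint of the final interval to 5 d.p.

f(0.852000) = -2.042630, f(2.180000) = 15.244948 (opposite signs)
step 1: m = 1.516000, f(m) = 2.863823 > 0 → root in [0.852000, 1.516000]
step 2: m = 1.184000, f(m) = -0.171377 < 0 → root in [1.184000, 1.516000]
step 3: m = 1.350000, f(m) = 1.167524 > 0 → root in [1.184000, 1.350000]
Midpoint of [1.184000, 1.350000] = 1.267000

1.26700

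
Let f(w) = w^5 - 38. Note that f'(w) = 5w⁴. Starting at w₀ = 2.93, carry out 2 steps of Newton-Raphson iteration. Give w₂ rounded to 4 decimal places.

2.1696

w_0 = 2.930000: f = 177.942488, f' = 368.502540 → w_1 = 2.930000 - (177.942488)/(368.502540) = 2.447120
w_1 = 2.447120: f = 49.755910, f' = 179.304465 → w_2 = 2.447120 - (49.755910)/(179.304465) = 2.169626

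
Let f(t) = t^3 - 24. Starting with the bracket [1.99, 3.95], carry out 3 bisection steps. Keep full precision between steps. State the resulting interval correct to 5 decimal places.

f(1.990000) = -16.119401, f(3.950000) = 37.629875 (opposite signs)
step 1: m = 2.970000, f(m) = 2.198073 > 0 → root in [1.990000, 2.970000]
step 2: m = 2.480000, f(m) = -8.747008 < 0 → root in [2.480000, 2.970000]
step 3: m = 2.725000, f(m) = -3.765172 < 0 → root in [2.725000, 2.970000]

[2.72500, 2.97000]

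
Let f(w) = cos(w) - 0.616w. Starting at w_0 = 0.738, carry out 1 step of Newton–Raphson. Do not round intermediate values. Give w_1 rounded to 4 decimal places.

f'(w) = -sin(w) - 0.616
w_0 = 0.738000: f = 0.285208, f' = -1.288810 → w_1 = 0.738000 - (0.285208)/(-1.288810) = 0.959295

0.9593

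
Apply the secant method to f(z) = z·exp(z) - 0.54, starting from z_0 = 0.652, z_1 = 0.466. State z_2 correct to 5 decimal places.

Secant update: z_(k+1) = z_k − f(z_k)·(z_k − z_(k-1))/(f(z_k) − f(z_(k-1))).
f(z_0) = 0.711433, f(z_1) = 0.202621
z_2 = 0.466000 - (0.202621)·(0.466000 - 0.652000)/(0.202621 - (0.711433)) = 0.391930; f(z_2) = 0.039992

0.39193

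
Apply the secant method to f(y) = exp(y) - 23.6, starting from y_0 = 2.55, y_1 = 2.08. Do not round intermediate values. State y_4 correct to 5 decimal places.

f(y_0) = -10.792896, f(y_1) = -15.595531
y_2 = 2.080000 - (-15.595531)·(2.080000 - 2.550000)/(-15.595531 - (-10.792896)) = 3.606225; f(y_2) = 13.226755
y_3 = 3.606225 - (13.226755)·(3.606225 - 2.080000)/(13.226755 - (-15.595531)) = 2.905829; f(y_3) = -5.319606
y_4 = 2.905829 - (-5.319606)·(2.905829 - 3.606225)/(-5.319606 - (13.226755)) = 3.106722; f(y_4) = -1.252336

3.10672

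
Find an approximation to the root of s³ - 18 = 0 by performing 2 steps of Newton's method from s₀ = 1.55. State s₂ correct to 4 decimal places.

f'(s) = 3s²
s_0 = 1.550000: f = -14.276125, f' = 7.207500 → s_1 = 1.550000 - (-14.276125)/(7.207500) = 3.530732
s_1 = 3.530732: f = 26.014342, f' = 37.398203 → s_2 = 3.530732 - (26.014342)/(37.398203) = 2.835128

2.8351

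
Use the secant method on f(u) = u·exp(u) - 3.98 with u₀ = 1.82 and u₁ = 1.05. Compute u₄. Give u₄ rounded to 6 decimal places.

1.199148

Secant update: u_(k+1) = u_k − f(u_k)·(u_k − u_(k-1))/(f(u_k) − f(u_(k-1))).
f(u_0) = 7.252782, f(u_1) = -0.979466
u_2 = 1.050000 - (-0.979466)·(1.050000 - 1.820000)/(-0.979466 - (7.252782)) = 1.141614; f(u_2) = -0.404672
u_3 = 1.141614 - (-0.404672)·(1.141614 - 1.050000)/(-0.404672 - (-0.979466)) = 1.206113; f(u_3) = 0.048989
u_4 = 1.206113 - (0.048989)·(1.206113 - 1.141614)/(0.048989 - (-0.404672)) = 1.199148; f(u_4) = -0.002080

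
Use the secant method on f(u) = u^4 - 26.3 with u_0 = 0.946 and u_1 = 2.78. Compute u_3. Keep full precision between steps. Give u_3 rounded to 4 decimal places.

f(u_0) = -25.499125, f(u_1) = 33.428167
u_2 = 2.780000 - (33.428167)·(2.780000 - 0.946000)/(33.428167 - (-25.499125)) = 1.739612; f(u_2) = -17.141815
u_3 = 1.739612 - (-17.141815)·(1.739612 - 2.780000)/(-17.141815 - (33.428167)) = 2.092274; f(u_3) = -7.136510

2.0923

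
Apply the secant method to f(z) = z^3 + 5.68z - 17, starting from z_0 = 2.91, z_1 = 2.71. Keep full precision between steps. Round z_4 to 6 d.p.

f(z_0) = 24.170971, f(z_1) = 18.295311
z_2 = 2.710000 - (18.295311)·(2.710000 - 2.910000)/(18.295311 - (24.170971)) = 2.087251; f(z_2) = 3.948936
z_3 = 2.087251 - (3.948936)·(2.087251 - 2.710000)/(3.948936 - (18.295311)) = 1.915835; f(z_3) = 0.913869
z_4 = 1.915835 - (0.913869)·(1.915835 - 2.087251)/(0.913869 - (3.948936)) = 1.864221; f(z_4) = 0.067541

1.864221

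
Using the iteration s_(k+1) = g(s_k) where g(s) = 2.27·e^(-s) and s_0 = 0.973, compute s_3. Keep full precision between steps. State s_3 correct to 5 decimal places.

s_1 = g(0.973000) = 0.857941
s_2 = g(0.857941) = 0.962558
s_3 = g(0.962558) = 0.866946

0.86695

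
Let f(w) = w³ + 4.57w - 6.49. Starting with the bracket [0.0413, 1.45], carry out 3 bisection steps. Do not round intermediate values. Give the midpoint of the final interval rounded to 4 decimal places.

f(0.041300) = -6.301189, f(1.450000) = 3.185125 (opposite signs)
step 1: m = 0.745650, f(m) = -2.667803 < 0 → root in [0.745650, 1.450000]
step 2: m = 1.097825, f(m) = -0.149819 < 0 → root in [1.097825, 1.450000]
step 3: m = 1.273912, f(m) = 1.399153 > 0 → root in [1.097825, 1.273912]
Midpoint of [1.097825, 1.273912] = 1.185869

1.1859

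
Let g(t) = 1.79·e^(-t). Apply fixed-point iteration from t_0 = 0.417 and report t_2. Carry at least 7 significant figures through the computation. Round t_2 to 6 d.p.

t_1 = g(0.417000) = 1.179647
t_2 = g(1.179647) = 0.550223

0.550223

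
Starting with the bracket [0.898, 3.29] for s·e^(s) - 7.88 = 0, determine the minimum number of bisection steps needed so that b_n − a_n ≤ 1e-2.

8

Initial width b − a = 3.29 − 0.898 = 2.392000.
After n steps the width is (b−a)/2^n; need (b−a)/2^n ≤ 1e-2.
So n ≥ log₂(2.392000/1e-2) = log₂(239.2000) ≈ 7.9021.
Hence n = 8.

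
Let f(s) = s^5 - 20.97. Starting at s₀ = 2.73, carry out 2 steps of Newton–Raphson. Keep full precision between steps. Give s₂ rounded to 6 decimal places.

f'(s) = 5s⁴
s_0 = 2.730000: f = 130.669811, f' = 277.728592 → s_1 = 2.730000 - (130.669811)/(277.728592) = 2.259505
s_1 = 2.259505: f = 37.923435, f' = 130.323734 → s_2 = 2.259505 - (37.923435)/(130.323734) = 1.968511

1.968511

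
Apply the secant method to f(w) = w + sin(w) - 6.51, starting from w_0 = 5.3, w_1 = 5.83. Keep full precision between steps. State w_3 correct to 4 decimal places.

f(w_0) = -2.042267, f(w_1) = -1.117832
w_2 = 5.830000 - (-1.117832)·(5.830000 - 5.300000)/(-1.117832 - (-2.042267)) = 6.470878; f(w_2) = 0.147471
w_3 = 6.470878 - (0.147471)·(6.470878 - 5.830000)/(0.147471 - (-1.117832)) = 6.396184; f(w_3) = -0.001058

6.3962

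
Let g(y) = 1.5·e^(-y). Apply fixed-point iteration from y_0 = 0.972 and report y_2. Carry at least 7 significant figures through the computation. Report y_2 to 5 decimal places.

0.85042

y_1 = g(0.972000) = 0.567488
y_2 = g(0.567488) = 0.850421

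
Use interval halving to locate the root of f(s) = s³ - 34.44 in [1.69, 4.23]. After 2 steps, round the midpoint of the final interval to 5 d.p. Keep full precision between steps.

f(1.690000) = -29.613191, f(4.230000) = 41.246967 (opposite signs)
step 1: m = 2.960000, f(m) = -8.505664 < 0 → root in [2.960000, 4.230000]
step 2: m = 3.595000, f(m) = 12.021870 > 0 → root in [2.960000, 3.595000]
Midpoint of [2.960000, 3.595000] = 3.277500

3.27750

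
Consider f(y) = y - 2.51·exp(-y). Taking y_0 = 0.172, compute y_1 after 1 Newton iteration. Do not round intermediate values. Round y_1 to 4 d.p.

Newton update: y ← y − f(y)/f'(y).
f'(y) = 1 + 2.51·exp(-y)
y_0 = 0.172000: f = -1.941368, f' = 3.113368 → y_1 = 0.172000 - (-1.941368)/(3.113368) = 0.795559

0.7956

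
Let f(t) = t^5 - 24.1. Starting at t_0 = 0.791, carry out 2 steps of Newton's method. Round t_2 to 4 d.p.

10.3563

f'(t) = 5t^4
t_0 = 0.791000: f = -23.790342, f' = 1.957384 → t_1 = 0.791000 - (-23.790342)/(1.957384) = 12.945154
t_1 = 12.945154: f = 363502.468452, f' = 140410.287908 → t_2 = 12.945154 - (363502.468452)/(140410.287908) = 10.356295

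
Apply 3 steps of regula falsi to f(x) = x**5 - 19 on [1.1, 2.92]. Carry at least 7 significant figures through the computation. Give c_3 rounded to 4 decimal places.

f(1.100000) = -17.389490, f(2.920000) = 193.282531
step 1: c = 1.250228, f(c) = -15.945456 < 0 → new bracket [1.250228, 2.920000]
step 2: c = 1.377483, f(c) = -14.040576 < 0 → new bracket [1.377483, 2.920000]
step 3: c = 1.481947, f(c) = -11.852346 < 0 → new bracket [1.481947, 2.920000]

1.4819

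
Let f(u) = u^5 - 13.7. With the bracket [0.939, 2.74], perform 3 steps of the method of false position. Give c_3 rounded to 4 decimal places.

f(0.939000) = -12.969991, f(2.740000) = 140.737518
step 1: c = 1.090970, f(c) = -12.154517 < 0 → new bracket [1.090970, 2.740000]
step 2: c = 1.222064, f(c) = -10.974355 < 0 → new bracket [1.222064, 2.740000]
step 3: c = 1.331866, f(c) = -9.509138 < 0 → new bracket [1.331866, 2.740000]

1.3319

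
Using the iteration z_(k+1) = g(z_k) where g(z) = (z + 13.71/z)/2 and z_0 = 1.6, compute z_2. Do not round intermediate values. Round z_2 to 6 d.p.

3.890436

z_1 = g(1.600000) = 5.084375
z_2 = g(5.084375) = 3.890436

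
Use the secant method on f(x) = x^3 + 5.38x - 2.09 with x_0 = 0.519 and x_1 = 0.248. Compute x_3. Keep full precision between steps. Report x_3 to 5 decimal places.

0.37849

f(x_0) = 0.842018, f(x_1) = -0.740507
x_2 = 0.248000 - (-0.740507)·(0.248000 - 0.519000)/(-0.740507 - (0.842018)) = 0.374808; f(x_2) = -0.020878
x_3 = 0.374808 - (-0.020878)·(0.374808 - 0.248000)/(-0.020878 - (-0.740507)) = 0.378487; f(x_3) = 0.000481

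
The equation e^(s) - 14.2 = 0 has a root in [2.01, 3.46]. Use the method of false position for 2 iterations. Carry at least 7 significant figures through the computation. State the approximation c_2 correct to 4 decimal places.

2.5661

False-position update: c = (a·f(b) − b·f(a))/(f(b) − f(a)); replace the endpoint whose sign matches f(c).
f(2.010000) = -6.736683, f(3.460000) = 17.616977
step 1: c = 2.411097, f(c) = -3.053814 < 0 → new bracket [2.411097, 3.460000]
step 2: c = 2.566058, f(c) = -1.185583 < 0 → new bracket [2.566058, 3.460000]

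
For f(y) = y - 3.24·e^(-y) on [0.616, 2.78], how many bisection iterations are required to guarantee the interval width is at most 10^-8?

Initial width b − a = 2.78 − 0.616 = 2.164000.
After n steps the width is (b−a)/2^n; need (b−a)/2^n ≤ 10^-8.
So n ≥ log₂(2.164000/10^-8) = log₂(216400000.0000) ≈ 27.6891.
Hence n = 28.

28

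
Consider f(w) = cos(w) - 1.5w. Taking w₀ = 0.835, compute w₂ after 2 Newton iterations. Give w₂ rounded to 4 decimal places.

0.5636

Newton update: w ← w − f(w)/f'(w).
f'(w) = -sin(w) - 1.5
w_0 = 0.835000: f = -0.581322, f' = -2.241297 → w_1 = 0.835000 - (-0.581322)/(-2.241297) = 0.575631
w_1 = 0.575631: f = -0.024598, f' = -2.044364 → w_2 = 0.575631 - (-0.024598)/(-2.044364) = 0.563599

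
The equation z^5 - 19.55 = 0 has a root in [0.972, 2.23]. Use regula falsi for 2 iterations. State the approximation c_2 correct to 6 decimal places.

False-position update: c = (a·f(b) − b·f(a))/(f(b) − f(a)); replace the endpoint whose sign matches f(c).
f(0.972000) = -18.682376, f(2.230000) = 35.597308
step 1: c = 1.404988, f(c) = -14.075273 < 0 → new bracket [1.404988, 2.230000]
step 2: c = 1.638764, f(c) = -7.730965 < 0 → new bracket [1.638764, 2.230000]

1.638764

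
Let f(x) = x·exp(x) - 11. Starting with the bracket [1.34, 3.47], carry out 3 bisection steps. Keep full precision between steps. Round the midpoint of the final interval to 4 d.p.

f(1.340000) = -5.882482, f(3.470000) = 100.514496 (opposite signs)
step 1: m = 2.405000, f(m) = 15.643625 > 0 → root in [1.340000, 2.405000]
step 2: m = 1.872500, f(m) = 1.179746 > 0 → root in [1.340000, 1.872500]
step 3: m = 1.606250, f(m) = -2.994312 < 0 → root in [1.606250, 1.872500]
Midpoint of [1.606250, 1.872500] = 1.739375

1.7394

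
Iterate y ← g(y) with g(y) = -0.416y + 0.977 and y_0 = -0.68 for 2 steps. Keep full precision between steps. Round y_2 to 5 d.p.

0.45289

y_1 = g(-0.680000) = 1.259880
y_2 = g(1.259880) = 0.452890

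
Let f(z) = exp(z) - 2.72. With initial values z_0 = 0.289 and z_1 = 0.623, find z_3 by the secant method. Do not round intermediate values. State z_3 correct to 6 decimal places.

Secant update: z_(k+1) = z_k − f(z_k)·(z_k − z_(k-1))/(f(z_k) − f(z_(k-1))).
f(z_0) = -1.384908, f(z_1) = -0.855487
z_2 = 0.623000 - (-0.855487)·(0.623000 - 0.289000)/(-0.855487 - (-1.384908)) = 1.162707; f(z_2) = 0.478581
z_3 = 1.162707 - (0.478581)·(1.162707 - 0.623000)/(0.478581 - (-0.855487)) = 0.969094; f(z_3) = -0.084445

0.969094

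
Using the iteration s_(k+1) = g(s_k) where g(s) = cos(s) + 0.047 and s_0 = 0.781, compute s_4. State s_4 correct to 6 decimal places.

0.770256

s_1 = g(0.781000) = 0.757210
s_2 = g(0.757210) = 0.773755
s_3 = g(0.773755) = 0.762291
s_4 = g(0.762291) = 0.770256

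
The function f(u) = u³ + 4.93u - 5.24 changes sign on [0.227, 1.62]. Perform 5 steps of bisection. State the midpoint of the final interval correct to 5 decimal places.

0.90173

f(0.227000) = -4.109193, f(1.620000) = 6.998128 (opposite signs)
step 1: m = 0.923500, f(m) = 0.100464 > 0 → root in [0.227000, 0.923500]
step 2: m = 0.575250, f(m) = -2.213660 < 0 → root in [0.575250, 0.923500]
step 3: m = 0.749375, f(m) = -1.124760 < 0 → root in [0.749375, 0.923500]
step 4: m = 0.836438, f(m) = -0.531168 < 0 → root in [0.836438, 0.923500]
step 5: m = 0.879969, f(m) = -0.220355 < 0 → root in [0.879969, 0.923500]
Midpoint of [0.879969, 0.923500] = 0.901734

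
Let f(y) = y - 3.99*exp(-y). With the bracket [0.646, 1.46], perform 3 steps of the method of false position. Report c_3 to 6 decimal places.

f(0.646000) = -1.445311, f(1.460000) = 0.533377
step 1: c = 1.240577, f(c) = 0.086601 > 0 → new bracket [0.646000, 1.240577]
step 2: c = 1.206965, f(c) = 0.013542 > 0 → new bracket [0.646000, 1.206965]
step 3: c = 1.201758, f(c) = 0.002104 > 0 → new bracket [0.646000, 1.201758]

1.201758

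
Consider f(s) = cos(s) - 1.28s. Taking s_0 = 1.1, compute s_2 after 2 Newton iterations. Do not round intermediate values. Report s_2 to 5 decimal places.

f'(s) = -sin(s) - 1.28
s_0 = 1.100000: f = -0.954404, f' = -2.171207 → s_1 = 1.100000 - (-0.954404)/(-2.171207) = 0.660427
s_1 = 0.660427: f = -0.055616, f' = -1.893454 → s_2 = 0.660427 - (-0.055616)/(-1.893454) = 0.631054

0.63105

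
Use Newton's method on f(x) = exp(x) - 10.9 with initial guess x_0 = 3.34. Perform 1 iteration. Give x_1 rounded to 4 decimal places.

f'(x) = exp(x)
x_0 = 3.340000: f = 17.319127, f' = 28.219127 → x_1 = 3.340000 - (17.319127)/(28.219127) = 2.726263

2.7263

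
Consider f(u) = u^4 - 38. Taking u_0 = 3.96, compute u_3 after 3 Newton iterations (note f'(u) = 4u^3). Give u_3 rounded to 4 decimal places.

2.4987

Newton update: u ← u − f(u)/f'(u).
u_0 = 3.960000: f = 207.912579, f' = 248.396544 → u_1 = 3.960000 - (207.912579)/(248.396544) = 3.122981
u_1 = 3.122981: f = 57.121234, f' = 121.833887 → u_2 = 3.122981 - (57.121234)/(121.833887) = 2.654136
u_2 = 2.654136: f = 11.624104, f' = 74.787584 → u_3 = 2.654136 - (11.624104)/(74.787584) = 2.498708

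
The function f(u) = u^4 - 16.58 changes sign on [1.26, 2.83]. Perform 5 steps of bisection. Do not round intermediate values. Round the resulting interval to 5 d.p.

[1.99594, 2.04500]

f(1.260000) = -14.059526, f(2.830000) = 47.562479 (opposite signs)
step 1: m = 2.045000, f(m) = 0.909333 > 0 → root in [1.260000, 2.045000]
step 2: m = 1.652500, f(m) = -9.122970 < 0 → root in [1.652500, 2.045000]
step 3: m = 1.848750, f(m) = -4.898120 < 0 → root in [1.848750, 2.045000]
step 4: m = 1.946875, f(m) = -2.213457 < 0 → root in [1.946875, 2.045000]
step 5: m = 1.995937, f(m) = -0.709604 < 0 → root in [1.995937, 2.045000]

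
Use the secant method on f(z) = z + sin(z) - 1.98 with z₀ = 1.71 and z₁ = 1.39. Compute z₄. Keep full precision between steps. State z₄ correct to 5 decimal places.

f(z_0) = 0.720327, f(z_1) = 0.393701
z_2 = 1.390000 - (0.393701)·(1.390000 - 1.710000)/(0.393701 - (0.720327)) = 1.004286; f(z_2) = -0.131935
z_3 = 1.004286 - (-0.131935)·(1.004286 - 1.390000)/(-0.131935 - (0.393701)) = 1.101101; f(z_3) = 0.012807
z_4 = 1.101101 - (0.012807)·(1.101101 - 1.004286)/(0.012807 - (-0.131935)) = 1.092535; f(z_4) = 0.000331

1.09253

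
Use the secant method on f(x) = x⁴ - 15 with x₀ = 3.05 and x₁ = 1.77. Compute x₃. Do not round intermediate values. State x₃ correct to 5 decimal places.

f(x_0) = 71.536506, f(x_1) = -5.184938
x_2 = 1.770000 - (-5.184938)·(1.770000 - 3.050000)/(-5.184938 - (71.536506)) = 1.856504; f(x_2) = -3.120897
x_3 = 1.856504 - (-3.120897)·(1.856504 - 1.770000)/(-3.120897 - (-5.184938)) = 1.987301; f(x_3) = 0.597490

1.98730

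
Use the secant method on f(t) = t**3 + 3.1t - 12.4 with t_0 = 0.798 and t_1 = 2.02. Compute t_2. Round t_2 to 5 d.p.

1.79682

Secant update: t_(k+1) = t_k − f(t_k)·(t_k − t_(k-1))/(f(t_k) − f(t_(k-1))).
f(t_0) = -9.418030, f(t_1) = 2.104408
t_2 = 2.020000 - (2.104408)·(2.020000 - 0.798000)/(2.104408 - (-9.418030)) = 1.796819; f(t_2) = -1.028723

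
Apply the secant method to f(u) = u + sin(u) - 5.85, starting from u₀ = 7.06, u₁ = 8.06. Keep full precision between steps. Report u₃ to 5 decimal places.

f(u_0) = 1.911011, f(u_1) = 3.188853
u_2 = 8.060000 - (3.188853)·(8.060000 - 7.060000)/(3.188853 - (1.911011)) = 5.564501; f(u_2) = -0.943894
u_3 = 5.564501 - (-0.943894)·(5.564501 - 8.060000)/(-0.943894 - (3.188853)) = 6.134458; f(u_3) = 0.136278

6.13446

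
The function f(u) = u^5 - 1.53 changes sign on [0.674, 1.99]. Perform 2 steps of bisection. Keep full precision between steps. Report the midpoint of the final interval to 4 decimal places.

1.1675

f(0.674000) = -1.390909, f(1.990000) = 29.677960 (opposite signs)
step 1: m = 1.332000, f(m) = 2.662964 > 0 → root in [0.674000, 1.332000]
step 2: m = 1.003000, f(m) = -0.514910 < 0 → root in [1.003000, 1.332000]
Midpoint of [1.003000, 1.332000] = 1.167500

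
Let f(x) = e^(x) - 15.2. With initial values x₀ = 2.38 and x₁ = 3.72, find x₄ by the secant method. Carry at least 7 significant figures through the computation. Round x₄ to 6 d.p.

2.726109

f(x_0) = -4.395097, f(x_1) = 26.064394
x_2 = 3.720000 - (26.064394)·(3.720000 - 2.380000)/(26.064394 - (-4.395097)) = 2.573353; f(x_2) = -2.090294
x_3 = 2.573353 - (-2.090294)·(2.573353 - 3.720000)/(-2.090294 - (26.064394)) = 2.658484; f(x_3) = -0.925373
x_4 = 2.658484 - (-0.925373)·(2.658484 - 2.573353)/(-0.925373 - (-2.090294)) = 2.726109; f(x_4) = 0.073336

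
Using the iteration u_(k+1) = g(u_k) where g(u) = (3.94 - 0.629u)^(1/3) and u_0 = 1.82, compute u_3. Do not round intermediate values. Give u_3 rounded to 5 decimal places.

u_1 = g(1.820000) = 1.408657
u_2 = g(1.408657) = 1.450844
u_3 = g(1.450844) = 1.446630

1.44663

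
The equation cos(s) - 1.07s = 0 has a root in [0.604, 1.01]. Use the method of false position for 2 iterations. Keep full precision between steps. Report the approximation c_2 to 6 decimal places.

0.708864

False-position update: c = (a·f(b) − b·f(a))/(f(b) − f(a)); replace the endpoint whose sign matches f(c).
f(0.604000) = 0.176790, f(1.010000) = -0.548839
step 1: c = 0.702917, f(c) = 0.010839 > 0 → new bracket [0.702917, 1.010000]
step 2: c = 0.708864, f(c) = 0.000618 > 0 → new bracket [0.708864, 1.010000]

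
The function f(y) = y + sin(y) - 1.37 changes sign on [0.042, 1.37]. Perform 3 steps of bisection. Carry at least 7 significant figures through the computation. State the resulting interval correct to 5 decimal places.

f(0.042000) = -1.286012, f(1.370000) = 0.979908 (opposite signs)
step 1: m = 0.706000, f(m) = -0.015205 < 0 → root in [0.706000, 1.370000]
step 2: m = 1.038000, f(m) = 0.529390 > 0 → root in [0.706000, 1.038000]
step 3: m = 0.872000, f(m) = 0.267617 > 0 → root in [0.706000, 0.872000]

[0.70600, 0.87200]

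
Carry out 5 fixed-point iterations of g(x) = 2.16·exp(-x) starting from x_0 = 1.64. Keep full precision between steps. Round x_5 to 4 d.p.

x_1 = g(1.640000) = 0.418997
x_2 = g(0.418997) = 1.420645
x_3 = g(1.420645) = 0.521765
x_4 = g(0.521765) = 1.281899
x_5 = g(1.281899) = 0.599421

0.5994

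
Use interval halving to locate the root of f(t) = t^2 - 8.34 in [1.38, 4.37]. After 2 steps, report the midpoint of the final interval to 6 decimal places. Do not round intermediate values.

3.248750

f(1.380000) = -6.435600, f(4.370000) = 10.756900 (opposite signs)
step 1: m = 2.875000, f(m) = -0.074375 < 0 → root in [2.875000, 4.370000]
step 2: m = 3.622500, f(m) = 4.782506 > 0 → root in [2.875000, 3.622500]
Midpoint of [2.875000, 3.622500] = 3.248750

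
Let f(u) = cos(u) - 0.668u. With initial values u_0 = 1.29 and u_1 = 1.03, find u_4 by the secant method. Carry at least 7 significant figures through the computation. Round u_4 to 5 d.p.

0.91402

Secant update: u_(k+1) = u_k − f(u_k)·(u_k − u_(k-1))/(f(u_k) − f(u_(k-1))).
f(u_0) = -0.584599, f(u_1) = -0.173221
u_2 = 1.030000 - (-0.173221)·(1.030000 - 1.290000)/(-0.173221 - (-0.584599)) = 0.920520; f(u_2) = -0.009502
u_3 = 0.920520 - (-0.009502)·(0.920520 - 1.030000)/(-0.009502 - (-0.173221)) = 0.914167; f(u_3) = -0.000213
u_4 = 0.914167 - (-0.000213)·(0.914167 - 0.920520)/(-0.000213 - (-0.009502)) = 0.914021; f(u_4) = -0.000000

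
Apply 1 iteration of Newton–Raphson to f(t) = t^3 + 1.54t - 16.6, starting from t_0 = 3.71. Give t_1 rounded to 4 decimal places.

2.7720

f'(t) = 3t^2 + 1.54
t_0 = 3.710000: f = 40.178211, f' = 42.832300 → t_1 = 3.710000 - (40.178211)/(42.832300) = 2.771965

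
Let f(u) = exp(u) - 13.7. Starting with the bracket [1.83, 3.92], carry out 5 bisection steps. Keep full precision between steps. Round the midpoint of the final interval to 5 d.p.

2.64641

f(1.830000) = -7.466113, f(3.920000) = 36.700445 (opposite signs)
step 1: m = 2.875000, f(m) = 4.025424 > 0 → root in [1.830000, 2.875000]
step 2: m = 2.352500, f(m) = -3.188184 < 0 → root in [2.352500, 2.875000]
step 3: m = 2.613750, f(m) = -0.049857 < 0 → root in [2.613750, 2.875000]
step 4: m = 2.744375, f(m) = 1.854889 > 0 → root in [2.613750, 2.744375]
step 5: m = 2.679062, f(m) = 0.871426 > 0 → root in [2.613750, 2.679062]
Midpoint of [2.613750, 2.679062] = 2.646406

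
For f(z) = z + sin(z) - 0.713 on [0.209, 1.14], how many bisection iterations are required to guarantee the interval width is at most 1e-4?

Initial width b − a = 1.14 − 0.209 = 0.931000.
After n steps the width is (b−a)/2^n; need (b−a)/2^n ≤ 1e-4.
So n ≥ log₂(0.931000/1e-4) = log₂(9310.0000) ≈ 13.1846.
Hence n = 14.

14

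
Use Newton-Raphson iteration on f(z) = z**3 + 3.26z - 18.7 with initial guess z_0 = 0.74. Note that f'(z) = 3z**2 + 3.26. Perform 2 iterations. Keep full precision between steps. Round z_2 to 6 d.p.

z_0 = 0.740000: f = -15.882376, f' = 4.902800 → z_1 = 0.740000 - (-15.882376)/(4.902800) = 3.979450
z_1 = 3.979450: f = 57.291672, f' = 50.768070 → z_2 = 3.979450 - (57.291672)/(50.768070) = 2.850952

2.850952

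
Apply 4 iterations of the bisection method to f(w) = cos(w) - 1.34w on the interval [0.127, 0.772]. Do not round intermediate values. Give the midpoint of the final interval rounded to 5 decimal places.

f(0.127000) = 0.821766, f(0.772000) = -0.317963 (opposite signs)
step 1: m = 0.449500, f(m) = 0.298334 > 0 → root in [0.449500, 0.772000]
step 2: m = 0.610750, f(m) = 0.000813 > 0 → root in [0.610750, 0.772000]
step 3: m = 0.691375, f(m) = -0.156072 < 0 → root in [0.610750, 0.691375]
step 4: m = 0.651063, f(m) = -0.076983 < 0 → root in [0.610750, 0.651063]
Midpoint of [0.610750, 0.651063] = 0.630906

0.63091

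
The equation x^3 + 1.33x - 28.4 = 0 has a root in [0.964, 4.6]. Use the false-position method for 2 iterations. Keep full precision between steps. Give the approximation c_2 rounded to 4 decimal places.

f(0.964000) = -26.222039, f(4.600000) = 75.054000
step 1: c = 1.905420, f(c) = -18.947920 < 0 → new bracket [1.905420, 4.600000]
step 2: c = 2.448565, f(c) = -10.463100 < 0 → new bracket [2.448565, 4.600000]

2.4486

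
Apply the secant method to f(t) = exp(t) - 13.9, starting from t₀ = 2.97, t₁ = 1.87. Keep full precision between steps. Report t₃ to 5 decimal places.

2.69140

Secant update: t_(k+1) = t_k − f(t_k)·(t_k − t_(k-1))/(f(t_k) − f(t_(k-1))).
f(t_0) = 5.591920, f(t_1) = -7.411704
t_2 = 1.870000 - (-7.411704)·(1.870000 - 2.970000)/(-7.411704 - (5.591920)) = 2.496969; f(t_2) = -1.754370
t_3 = 2.496969 - (-1.754370)·(2.496969 - 1.870000)/(-1.754370 - (-7.411704)) = 2.691396; f(t_3) = 0.852257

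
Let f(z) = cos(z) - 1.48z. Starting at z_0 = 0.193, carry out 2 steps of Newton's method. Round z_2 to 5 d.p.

0.56948

Newton update: z ← z − f(z)/f'(z).
f'(z) = -sin(z) - 1.48
z_0 = 0.193000: f = 0.695793, f' = -1.671804 → z_1 = 0.193000 - (0.695793)/(-1.671804) = 0.609193
z_1 = 0.609193: f = -0.081496, f' = -2.052206 → z_2 = 0.609193 - (-0.081496)/(-2.052206) = 0.569482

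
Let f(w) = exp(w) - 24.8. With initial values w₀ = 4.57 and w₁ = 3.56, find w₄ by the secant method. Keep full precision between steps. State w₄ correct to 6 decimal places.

f(w_0) = 71.744110, f(w_1) = 10.363197
w_2 = 3.560000 - (10.363197)·(3.560000 - 4.570000)/(10.363197 - (71.744110)) = 3.389477; f(w_2) = 4.850455
w_3 = 3.389477 - (4.850455)·(3.389477 - 3.560000)/(4.850455 - (10.363197)) = 3.239441; f(w_3) = 0.719455
w_4 = 3.239441 - (0.719455)·(3.239441 - 3.389477)/(0.719455 - (4.850455)) = 3.213311; f(w_4) = 0.061260

3.213311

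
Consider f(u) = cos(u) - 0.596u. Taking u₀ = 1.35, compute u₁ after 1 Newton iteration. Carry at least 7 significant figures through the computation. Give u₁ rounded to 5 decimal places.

f'(u) = -sin(u) - 0.596
u_0 = 1.350000: f = -0.585593, f' = -1.571723 → u_1 = 1.350000 - (-0.585593)/(-1.571723) = 0.977420

0.97742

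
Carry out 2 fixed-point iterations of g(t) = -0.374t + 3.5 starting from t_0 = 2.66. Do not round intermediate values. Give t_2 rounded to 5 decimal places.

t_1 = g(2.660000) = 2.505160
t_2 = g(2.505160) = 2.563070

2.56307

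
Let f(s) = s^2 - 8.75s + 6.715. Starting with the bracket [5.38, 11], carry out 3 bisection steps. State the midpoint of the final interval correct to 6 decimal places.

f(5.380000) = -11.415600, f(11.000000) = 31.465000 (opposite signs)
step 1: m = 8.190000, f(m) = 2.128600 > 0 → root in [5.380000, 8.190000]
step 2: m = 6.785000, f(m) = -6.617525 < 0 → root in [6.785000, 8.190000]
step 3: m = 7.487500, f(m) = -2.737969 < 0 → root in [7.487500, 8.190000]
Midpoint of [7.487500, 8.190000] = 7.838750

7.838750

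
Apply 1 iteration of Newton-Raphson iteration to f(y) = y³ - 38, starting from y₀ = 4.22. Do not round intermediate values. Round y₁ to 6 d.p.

3.524608

Newton update: y ← y − f(y)/f'(y).
f'(y) = 3y²
y_0 = 4.220000: f = 37.151448, f' = 53.425200 → y_1 = 4.220000 - (37.151448)/(53.425200) = 3.524608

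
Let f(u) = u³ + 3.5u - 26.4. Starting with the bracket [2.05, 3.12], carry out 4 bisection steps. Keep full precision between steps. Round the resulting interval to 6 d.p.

f(2.050000) = -10.609875, f(3.120000) = 14.891328 (opposite signs)
step 1: m = 2.585000, f(m) = -0.078948 < 0 → root in [2.585000, 3.120000]
step 2: m = 2.852500, f(m) = 6.793847 > 0 → root in [2.585000, 2.852500]
step 3: m = 2.718750, f(m) = 3.211542 > 0 → root in [2.585000, 2.718750]
step 4: m = 2.651875, f(m) = 1.530717 > 0 → root in [2.585000, 2.651875]

[2.585000, 2.651875]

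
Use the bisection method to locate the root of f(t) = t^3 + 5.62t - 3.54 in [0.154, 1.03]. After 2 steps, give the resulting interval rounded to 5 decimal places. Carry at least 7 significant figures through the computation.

[0.59200, 0.81100]

f(0.154000) = -2.670868, f(1.030000) = 3.341327 (opposite signs)
step 1: m = 0.592000, f(m) = -0.005485 < 0 → root in [0.592000, 1.030000]
step 2: m = 0.811000, f(m) = 1.551232 > 0 → root in [0.592000, 0.811000]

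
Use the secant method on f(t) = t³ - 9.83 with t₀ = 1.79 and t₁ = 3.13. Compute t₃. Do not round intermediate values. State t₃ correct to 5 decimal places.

2.09496

f(t_0) = -4.094661, f(t_1) = 20.834297
t_2 = 3.130000 - (20.834297)·(3.130000 - 1.790000)/(20.834297 - (-4.094661)) = 2.010099; f(t_2) = -1.708196
t_3 = 2.010099 - (-1.708196)·(2.010099 - 3.130000)/(-1.708196 - (20.834297)) = 2.094962; f(t_3) = -0.635497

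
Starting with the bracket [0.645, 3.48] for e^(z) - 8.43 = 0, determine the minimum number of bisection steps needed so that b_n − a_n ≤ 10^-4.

Initial width b − a = 3.48 − 0.645 = 2.835000.
After n steps the width is (b−a)/2^n; need (b−a)/2^n ≤ 10^-4.
So n ≥ log₂(2.835000/10^-4) = log₂(28350.0000) ≈ 14.7911.
Hence n = 15.

15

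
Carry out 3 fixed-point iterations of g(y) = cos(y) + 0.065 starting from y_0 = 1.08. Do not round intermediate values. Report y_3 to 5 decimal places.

0.66716

y_1 = g(1.080000) = 0.536328
y_2 = g(0.536328) = 0.924591
y_3 = g(0.924591) = 0.667161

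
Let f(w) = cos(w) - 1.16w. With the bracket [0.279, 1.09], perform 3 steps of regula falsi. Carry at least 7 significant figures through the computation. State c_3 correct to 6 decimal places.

f(0.279000) = 0.637691, f(1.090000) = -0.801915
step 1: c = 0.638243, f(c) = 0.062783 > 0 → new bracket [0.638243, 1.090000]
step 2: c = 0.671043, f(c) = 0.004763 > 0 → new bracket [0.671043, 1.090000]
step 3: c = 0.673517, f(c) = 0.000353 > 0 → new bracket [0.673517, 1.090000]

0.673517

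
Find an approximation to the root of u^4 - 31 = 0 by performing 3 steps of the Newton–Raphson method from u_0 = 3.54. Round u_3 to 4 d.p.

f'(u) = 4u^3
u_0 = 3.540000: f = 126.040999, f' = 177.447456 → u_1 = 3.540000 - (126.040999)/(177.447456) = 2.829700
u_1 = 2.829700: f = 33.115249, f' = 90.631881 → u_2 = 2.829700 - (33.115249)/(90.631881) = 2.464318
u_2 = 2.464318: f = 5.879649, f' = 59.861842 → u_3 = 2.464318 - (5.879649)/(59.861842) = 2.366097

2.3661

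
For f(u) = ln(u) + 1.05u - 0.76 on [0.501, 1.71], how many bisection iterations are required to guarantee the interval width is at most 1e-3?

11

Initial width b − a = 1.71 − 0.501 = 1.209000.
After n steps the width is (b−a)/2^n; need (b−a)/2^n ≤ 1e-3.
So n ≥ log₂(1.209000/1e-3) = log₂(1209.0000) ≈ 10.2396.
Hence n = 11.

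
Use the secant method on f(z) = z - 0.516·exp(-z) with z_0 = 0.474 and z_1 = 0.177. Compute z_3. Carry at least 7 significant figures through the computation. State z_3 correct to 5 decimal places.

0.36007

f(z_0) = 0.152786, f(z_1) = -0.255294
z_2 = 0.177000 - (-0.255294)·(0.177000 - 0.474000)/(-0.255294 - (0.152786)) = 0.362803; f(z_2) = 0.003809
z_3 = 0.362803 - (0.003809)·(0.362803 - 0.177000)/(0.003809 - (-0.255294)) = 0.360071; f(z_3) = 0.000096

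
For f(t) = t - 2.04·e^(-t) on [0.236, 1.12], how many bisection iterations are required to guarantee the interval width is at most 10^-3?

Initial width b − a = 1.12 − 0.236 = 0.884000.
After n steps the width is (b−a)/2^n; need (b−a)/2^n ≤ 10^-3.
So n ≥ log₂(0.884000/10^-3) = log₂(884.0000) ≈ 9.7879.
Hence n = 10.

10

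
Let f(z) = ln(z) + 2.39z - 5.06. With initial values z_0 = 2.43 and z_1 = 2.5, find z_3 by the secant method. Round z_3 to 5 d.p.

1.85831

Secant update: z_(k+1) = z_k − f(z_k)·(z_k − z_(k-1))/(f(z_k) − f(z_(k-1))).
f(z_0) = 1.635591, f(z_1) = 1.831291
z_2 = 2.500000 - (1.831291)·(2.500000 - 2.430000)/(1.831291 - (1.635591)) = 1.844963; f(z_2) = -0.038079
z_3 = 1.844963 - (-0.038079)·(1.844963 - 2.500000)/(-0.038079 - (1.831291)) = 1.858306; f(z_3) = 0.001017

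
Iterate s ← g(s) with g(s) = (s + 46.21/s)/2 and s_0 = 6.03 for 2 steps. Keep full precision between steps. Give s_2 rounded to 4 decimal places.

6.7980

s_1 = g(6.030000) = 6.846675
s_2 = g(6.846675) = 6.797968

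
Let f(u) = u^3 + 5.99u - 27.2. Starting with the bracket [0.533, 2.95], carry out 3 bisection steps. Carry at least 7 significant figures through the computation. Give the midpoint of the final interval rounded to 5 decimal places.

2.49681

f(0.533000) = -23.855911, f(2.950000) = 16.142875 (opposite signs)
step 1: m = 1.741500, f(m) = -11.486755 < 0 → root in [1.741500, 2.950000]
step 2: m = 2.345750, f(m) = -0.241367 < 0 → root in [2.345750, 2.950000]
step 3: m = 2.647875, f(m) = 7.225664 > 0 → root in [2.345750, 2.647875]
Midpoint of [2.345750, 2.647875] = 2.496812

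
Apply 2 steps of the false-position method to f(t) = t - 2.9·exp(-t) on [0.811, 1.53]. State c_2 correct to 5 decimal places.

f(0.811000) = -0.477799, f(1.530000) = 0.902047
step 1: c = 1.059968, f(c) = 0.055214 > 0 → new bracket [0.811000, 1.059968]
step 2: c = 1.034178, f(c) = 0.003174 > 0 → new bracket [0.811000, 1.034178]

1.03418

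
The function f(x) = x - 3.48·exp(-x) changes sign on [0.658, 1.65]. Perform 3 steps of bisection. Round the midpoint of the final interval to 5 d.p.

1.09200

f(0.658000) = -1.144244, f(1.650000) = 0.981666 (opposite signs)
step 1: m = 1.154000, f(m) = 0.056503 > 0 → root in [0.658000, 1.154000]
step 2: m = 0.906000, f(m) = -0.500399 < 0 → root in [0.906000, 1.154000]
step 3: m = 1.030000, f(m) = -0.212384 < 0 → root in [1.030000, 1.154000]
Midpoint of [1.030000, 1.154000] = 1.092000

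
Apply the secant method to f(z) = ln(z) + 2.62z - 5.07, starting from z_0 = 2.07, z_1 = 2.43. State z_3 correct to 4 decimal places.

Secant update: z_(k+1) = z_k − f(z_k)·(z_k − z_(k-1))/(f(z_k) − f(z_(k-1))).
f(z_0) = 1.080949, f(z_1) = 2.184491
z_2 = 2.430000 - (2.184491)·(2.430000 - 2.070000)/(2.184491 - (1.080949)) = 1.717371; f(z_2) = -0.029694
z_3 = 1.717371 - (-0.029694)·(1.717371 - 2.430000)/(-0.029694 - (2.184491)) = 1.726928; f(z_3) = 0.000895

1.7269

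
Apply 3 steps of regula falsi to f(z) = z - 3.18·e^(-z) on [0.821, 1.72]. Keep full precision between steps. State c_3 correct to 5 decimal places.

f(0.821000) = -0.578173, f(1.720000) = 1.150570
step 1: c = 1.121668, f(c) = 0.085827 > 0 → new bracket [0.821000, 1.121668]
step 2: c = 1.082804, f(c) = 0.005914 > 0 → new bracket [0.821000, 1.082804]
step 3: c = 1.080153, f(c) = 0.000405 > 0 → new bracket [0.821000, 1.080153]

1.08015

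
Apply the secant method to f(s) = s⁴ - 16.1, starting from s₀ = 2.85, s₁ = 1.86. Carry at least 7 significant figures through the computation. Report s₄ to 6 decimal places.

Secant update: s_(k+1) = s_k − f(s_k)·(s_k − s_(k-1))/(f(s_k) − f(s_(k-1))).
f(s_0) = 49.875006, f(s_1) = -4.131168
s_2 = 1.860000 - (-4.131168)·(1.860000 - 2.850000)/(-4.131168 - (49.875006)) = 1.935729; f(s_2) = -2.059628
s_3 = 1.935729 - (-2.059628)·(1.935729 - 1.860000)/(-2.059628 - (-4.131168)) = 2.011023; f(s_3) = 0.255676
s_4 = 2.011023 - (0.255676)·(2.011023 - 1.935729)/(0.255676 - (-2.059628)) = 2.002709; f(s_4) = -0.013143

2.002709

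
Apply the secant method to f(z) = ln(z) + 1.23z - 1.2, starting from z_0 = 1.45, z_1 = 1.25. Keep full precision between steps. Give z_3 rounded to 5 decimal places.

f(z_0) = 0.955064, f(z_1) = 0.560644
z_2 = 1.250000 - (0.560644)·(1.250000 - 1.450000)/(0.560644 - (0.955064)) = 0.965712; f(z_2) = -0.047063
z_3 = 0.965712 - (-0.047063)·(0.965712 - 1.250000)/(-0.047063 - (0.560644)) = 0.987729; f(z_3) = 0.002559

0.98773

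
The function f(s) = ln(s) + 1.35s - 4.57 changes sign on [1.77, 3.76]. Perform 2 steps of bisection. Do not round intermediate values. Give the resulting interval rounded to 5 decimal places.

f(1.770000) = -1.609520, f(3.760000) = 1.830419 (opposite signs)
step 1: m = 2.765000, f(m) = 0.179791 > 0 → root in [1.770000, 2.765000]
step 2: m = 2.267500, f(m) = -0.690197 < 0 → root in [2.267500, 2.765000]

[2.26750, 2.76500]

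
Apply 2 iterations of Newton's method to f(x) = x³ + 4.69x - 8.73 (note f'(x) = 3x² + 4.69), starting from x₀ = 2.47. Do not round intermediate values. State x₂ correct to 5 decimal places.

1.38668

x_0 = 2.470000: f = 17.923523, f' = 22.992700 → x_1 = 2.470000 - (17.923523)/(22.992700) = 1.690469
x_1 = 1.690469: f = 4.029128, f' = 13.263056 → x_2 = 1.690469 - (4.029128)/(13.263056) = 1.386683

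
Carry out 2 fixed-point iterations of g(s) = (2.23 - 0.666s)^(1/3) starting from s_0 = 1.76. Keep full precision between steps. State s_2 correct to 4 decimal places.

s_1 = g(1.760000) = 1.018920
s_2 = g(1.018920) = 1.157643

1.1576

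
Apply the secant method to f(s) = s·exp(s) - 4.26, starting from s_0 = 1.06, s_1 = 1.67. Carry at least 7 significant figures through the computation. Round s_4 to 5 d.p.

1.23730

f(s_0) = -1.200447, f(s_1) = 4.611320
s_2 = 1.670000 - (4.611320)·(1.670000 - 1.060000)/(4.611320 - (-1.200447)) = 1.185998; f(s_2) = -0.377097
s_3 = 1.185998 - (-0.377097)·(1.185998 - 1.670000)/(-0.377097 - (4.611320)) = 1.222586; f(s_3) = -0.108148
s_4 = 1.222586 - (-0.108148)·(1.222586 - 1.185998)/(-0.108148 - (-0.377097)) = 1.237299; f(s_4) = 0.004091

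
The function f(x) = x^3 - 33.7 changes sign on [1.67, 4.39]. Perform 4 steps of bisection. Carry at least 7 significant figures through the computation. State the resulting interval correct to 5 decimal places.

f(1.670000) = -29.042537, f(4.390000) = 50.904519 (opposite signs)
step 1: m = 3.030000, f(m) = -5.881873 < 0 → root in [3.030000, 4.390000]
step 2: m = 3.710000, f(m) = 17.364811 > 0 → root in [3.030000, 3.710000]
step 3: m = 3.370000, f(m) = 4.572753 > 0 → root in [3.030000, 3.370000]
step 4: m = 3.200000, f(m) = -0.932000 < 0 → root in [3.200000, 3.370000]

[3.20000, 3.37000]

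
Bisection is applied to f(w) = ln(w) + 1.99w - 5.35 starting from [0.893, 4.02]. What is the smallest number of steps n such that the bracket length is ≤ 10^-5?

19

Initial width b − a = 4.02 − 0.893 = 3.127000.
After n steps the width is (b−a)/2^n; need (b−a)/2^n ≤ 10^-5.
So n ≥ log₂(3.127000/10^-5) = log₂(312700.0000) ≈ 18.2544.
Hence n = 19.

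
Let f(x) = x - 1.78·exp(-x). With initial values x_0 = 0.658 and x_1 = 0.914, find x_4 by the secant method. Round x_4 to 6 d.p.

0.799892

f(x_0) = -0.263837, f(x_1) = 0.200367
x_2 = 0.914000 - (0.200367)·(0.914000 - 0.658000)/(0.200367 - (-0.263837)) = 0.803501; f(x_2) = 0.006491
x_3 = 0.803501 - (0.006491)·(0.803501 - 0.914000)/(0.006491 - (0.200367)) = 0.799802; f(x_3) = -0.000163
x_4 = 0.799802 - (-0.000163)·(0.799802 - 0.803501)/(-0.000163 - (0.006491)) = 0.799892; f(x_4) = 0.000000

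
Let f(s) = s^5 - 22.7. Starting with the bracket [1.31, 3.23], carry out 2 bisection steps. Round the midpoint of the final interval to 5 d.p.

2.03000

f(1.310000) = -18.842051, f(3.230000) = 328.870650 (opposite signs)
step 1: m = 2.270000, f(m) = 37.573899 > 0 → root in [1.310000, 2.270000]
step 2: m = 1.790000, f(m) = -4.323400 < 0 → root in [1.790000, 2.270000]
Midpoint of [1.790000, 2.270000] = 2.030000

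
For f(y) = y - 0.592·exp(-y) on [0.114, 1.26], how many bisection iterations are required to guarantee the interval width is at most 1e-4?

Initial width b − a = 1.26 − 0.114 = 1.146000.
After n steps the width is (b−a)/2^n; need (b−a)/2^n ≤ 1e-4.
So n ≥ log₂(1.146000/1e-4) = log₂(11460.0000) ≈ 13.4843.
Hence n = 14.

14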